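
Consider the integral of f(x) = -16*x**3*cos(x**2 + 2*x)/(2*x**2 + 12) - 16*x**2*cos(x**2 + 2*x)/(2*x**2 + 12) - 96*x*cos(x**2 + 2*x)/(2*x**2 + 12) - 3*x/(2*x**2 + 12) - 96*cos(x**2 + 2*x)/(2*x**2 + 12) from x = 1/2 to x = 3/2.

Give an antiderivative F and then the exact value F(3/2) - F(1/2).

The integrand splits into summands that can be handled one at a time.
F(x) = (-3*log(x**2 + 6) - 16*sin(x**2 + 2*x))/4 is an antiderivative of f.
Check: d/dx[(-3*log(x**2 + 6) - 16*sin(x**2 + 2*x))/4] = (-16*x**3*cos(x**2 + 2*x) - 16*x**2*cos(x**2 + 2*x) - 96*x*cos(x**2 + 2*x) - 3*x - 96*cos(x**2 + 2*x))/(2*x**2 + 12), which equals f(x).
F(3/2) = -3*log(33/4)/4 - 4*sin(21/4); F(1/2) = -4*sin(5/4) - 3*log(25/4)/4.
Integral = F(3/2) - F(1/2) = -3*log(33/4)/4 + 3*log(25/4)/4 - 4*sin(21/4) + 4*sin(5/4).

Antiderivative: F(x) = (-3*log(x**2 + 6) - 16*sin(x**2 + 2*x))/4; value = -3*log(33/4)/4 + 3*log(25/4)/4 - 4*sin(21/4) + 4*sin(5/4)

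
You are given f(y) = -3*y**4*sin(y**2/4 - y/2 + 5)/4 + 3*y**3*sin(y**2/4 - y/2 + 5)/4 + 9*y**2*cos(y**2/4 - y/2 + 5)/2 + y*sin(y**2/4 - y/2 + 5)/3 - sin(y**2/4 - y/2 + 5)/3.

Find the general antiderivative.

F(y) = (9*y**3 - 4)*cos(y**2/4 - y/2 + 5)/6 + C

f has the shape u'v + uv' for u = 3*y**3/2 - 2/3 and v = cos(y**2/4 - y/2 + 5) — it is the derivative of the product u*v.
Check: d/dy[(9*y**3 - 4)*cos(y**2/4 - y/2 + 5)/6] = -3*y**4*sin(y**2/4 - y/2 + 5)/4 + 3*y**3*sin(y**2/4 - y/2 + 5)/4 + 9*y**2*cos(y**2/4 - y/2 + 5)/2 + y*sin(y**2/4 - y/2 + 5)/3 - sin(y**2/4 - y/2 + 5)/3 = f(y).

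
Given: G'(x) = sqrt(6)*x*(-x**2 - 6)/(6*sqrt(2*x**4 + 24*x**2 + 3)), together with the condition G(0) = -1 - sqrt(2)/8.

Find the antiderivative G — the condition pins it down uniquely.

The substitution u = x**4/3 + 4*x**2 + 1/2 works: G'(x) is exactly (dG/du)*(du/dx) for that inner function.
A general antiderivative is -sqrt(x**4/3 + 4*x**2 + 1/2)/4 + C.
The condition gives C = -1 - sqrt(2)/8 - (-sqrt(2)/8) = -1.
So G(x) = (-sqrt(6)*sqrt(2*x**4 + 24*x**2 + 3) - 24)/24.
Check: d/dx[(-sqrt(6)*sqrt(2*x**4 + 24*x**2 + 3) - 24)/24] = (-sqrt(6)*x**3 - 6*sqrt(6)*x)/(6*sqrt(2*x**4 + 24*x**2 + 3)), which equals G'(x).

G(x) = (-sqrt(6)*sqrt(2*x**4 + 24*x**2 + 3) - 24)/24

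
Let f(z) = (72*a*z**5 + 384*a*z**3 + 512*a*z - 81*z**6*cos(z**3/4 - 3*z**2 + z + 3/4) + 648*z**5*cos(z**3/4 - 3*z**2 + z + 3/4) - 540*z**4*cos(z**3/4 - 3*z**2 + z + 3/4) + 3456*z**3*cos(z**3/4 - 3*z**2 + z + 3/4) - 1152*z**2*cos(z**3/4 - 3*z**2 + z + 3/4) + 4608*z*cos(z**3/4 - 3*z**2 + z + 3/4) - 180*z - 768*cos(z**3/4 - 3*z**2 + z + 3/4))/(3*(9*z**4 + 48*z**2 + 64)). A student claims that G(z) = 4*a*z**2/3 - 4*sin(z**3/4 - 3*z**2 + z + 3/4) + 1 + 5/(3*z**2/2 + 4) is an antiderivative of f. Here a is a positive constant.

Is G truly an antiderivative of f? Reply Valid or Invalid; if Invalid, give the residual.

Valid - differentiating G returns exactly f.

d/dz[G] = (72*a*z**5 + 384*a*z**3 + 512*a*z - 81*z**6*cos(z**3/4 - 3*z**2 + z + 3/4) + 648*z**5*cos(z**3/4 - 3*z**2 + z + 3/4) - 540*z**4*cos(z**3/4 - 3*z**2 + z + 3/4) + 3456*z**3*cos(z**3/4 - 3*z**2 + z + 3/4) - 1152*z**2*cos(z**3/4 - 3*z**2 + z + 3/4) + 4608*z*cos(z**3/4 - 3*z**2 + z + 3/4) - 180*z - 768*cos(z**3/4 - 3*z**2 + z + 3/4))/(27*z**4 + 144*z**2 + 192)
This equals f(z) exactly, so the claim holds.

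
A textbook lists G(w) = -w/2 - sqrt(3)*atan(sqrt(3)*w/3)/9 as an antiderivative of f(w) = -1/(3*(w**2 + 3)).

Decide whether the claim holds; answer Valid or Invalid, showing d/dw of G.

d/dw[G] = (-3*w**2 - 11)/(6*w**2 + 18)
d/dw[G] - f(w) = -1/2 != 0.

Invalid: d/dw[G] - f = -1/2, which is not 0.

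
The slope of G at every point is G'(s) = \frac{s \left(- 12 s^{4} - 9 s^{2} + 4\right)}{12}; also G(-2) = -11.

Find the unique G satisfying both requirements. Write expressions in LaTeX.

G(s) = - \frac{s^{6}}{6} - \frac{3 s^{4}}{16} + \frac{s^{2}}{6} + 2

Any candidate G(s) must reproduce the stated G'(s) exactly.
A general antiderivative is - \frac{s^{6}}{6} - \frac{3 s^{4}}{16} + \frac{s^{2}}{6} + C.
The condition gives C = -11 - (-13) = 2.
So G(s) = - \frac{s^{6}}{6} - \frac{3 s^{4}}{16} + \frac{s^{2}}{6} + 2.
Check: d/ds[- \frac{s^{6}}{6} - \frac{3 s^{4}}{16} + \frac{s^{2}}{6} + 2] = - s^{5} - \frac{3 s^{3}}{4} + \frac{s}{3}, which equals G'(s).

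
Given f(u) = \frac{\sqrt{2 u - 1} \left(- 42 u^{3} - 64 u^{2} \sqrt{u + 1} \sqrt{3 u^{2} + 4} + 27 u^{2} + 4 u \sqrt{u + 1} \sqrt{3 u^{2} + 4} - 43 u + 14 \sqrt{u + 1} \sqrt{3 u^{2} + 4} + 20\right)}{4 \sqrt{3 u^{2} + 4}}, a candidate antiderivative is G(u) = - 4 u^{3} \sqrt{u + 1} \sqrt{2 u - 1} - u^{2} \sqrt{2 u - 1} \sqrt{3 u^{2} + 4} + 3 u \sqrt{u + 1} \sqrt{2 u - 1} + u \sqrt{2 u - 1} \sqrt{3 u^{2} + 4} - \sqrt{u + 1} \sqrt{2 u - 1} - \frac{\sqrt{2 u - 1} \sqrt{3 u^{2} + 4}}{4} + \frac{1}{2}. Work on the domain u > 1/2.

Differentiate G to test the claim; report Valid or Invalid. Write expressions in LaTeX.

d/du[G] = \frac{- 84 u^{4} \sqrt{u + 1} - 128 u^{4} \sqrt{3 u^{2} + 4} + 96 u^{3} \sqrt{u + 1} - 56 u^{3} \sqrt{3 u^{2} + 4} - 113 u^{2} \sqrt{u + 1} + 96 u^{2} \sqrt{3 u^{2} + 4} + 83 u \sqrt{u + 1} + 10 u \sqrt{3 u^{2} + 4} - 20 \sqrt{u + 1} - 14 \sqrt{3 u^{2} + 4}}{4 \sqrt{u + 1} \sqrt{2 u - 1} \sqrt{3 u^{2} + 4}}
This equals f(u) exactly, so the claim holds.

Valid - differentiating G returns exactly f.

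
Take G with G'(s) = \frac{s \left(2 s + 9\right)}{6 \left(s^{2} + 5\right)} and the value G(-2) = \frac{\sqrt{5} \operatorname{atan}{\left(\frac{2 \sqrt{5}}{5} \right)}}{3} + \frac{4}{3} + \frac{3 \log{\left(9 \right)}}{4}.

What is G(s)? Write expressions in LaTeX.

For G(s) to be correct, d/ds[G] must agree with the stated G'(s) identically.
A general antiderivative is \frac{s}{3} + \frac{3 \log{\left(s^{2} + 5 \right)}}{4} - \frac{\sqrt{5} \operatorname{atan}{\left(\frac{\sqrt{5} s}{5} \right)}}{3} + C.
The condition gives C = \frac{\sqrt{5} \operatorname{atan}{\left(\frac{2 \sqrt{5}}{5} \right)}}{3} + \frac{4}{3} + \frac{3 \log{\left(9 \right)}}{4} - (- \frac{2}{3} + \frac{\sqrt{5} \operatorname{atan}{\left(\frac{2 \sqrt{5}}{5} \right)}}{3} + \frac{3 \log{\left(9 \right)}}{4}) = 2.
So G(s) = \frac{4 s + 9 \log{\left(s^{2} + 5 \right)} - 4 \sqrt{5} \operatorname{atan}{\left(\frac{\sqrt{5} s}{5} \right)} + 24}{12}.
Check: d/ds[\frac{4 s + 9 \log{\left(s^{2} + 5 \right)} - 4 \sqrt{5} \operatorname{atan}{\left(\frac{\sqrt{5} s}{5} \right)} + 24}{12}] = \frac{2 s^{2} + 9 s}{6 s^{2} + 30}, which equals G'(s).

G(s) = \frac{4 s + 9 \log{\left(s^{2} + 5 \right)} - 4 \sqrt{5} \operatorname{atan}{\left(\frac{\sqrt{5} s}{5} \right)} + 24}{12}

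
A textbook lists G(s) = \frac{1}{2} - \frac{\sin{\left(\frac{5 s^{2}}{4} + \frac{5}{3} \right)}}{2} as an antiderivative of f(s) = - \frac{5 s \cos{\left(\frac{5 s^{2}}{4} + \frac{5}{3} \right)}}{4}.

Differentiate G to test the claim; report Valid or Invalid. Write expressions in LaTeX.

d/ds[G] = - \frac{5 s \cos{\left(\frac{5 s^{2}}{4} + \frac{5}{3} \right)}}{4}
This equals f(s) exactly, so the claim holds.

Valid. The derivative of G reproduces f.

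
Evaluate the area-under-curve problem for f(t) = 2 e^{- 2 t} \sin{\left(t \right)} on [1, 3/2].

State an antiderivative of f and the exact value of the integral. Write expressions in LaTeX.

Since d/dt undoes antidifferentiation here, F'(t) = f(t) is required of F(t).
F(t) = \frac{\left(- 4 \sin{\left(t \right)} - 2 \cos{\left(t \right)}\right) e^{- 2 t}}{5} is an antiderivative of f.
Check: d/dt[\frac{\left(- 4 \sin{\left(t \right)} - 2 \cos{\left(t \right)}\right) e^{- 2 t}}{5}] = 2 e^{- 2 t} \sin{\left(t \right)} = f(t).
F(3/2) = - \frac{4 \sin{\left(\frac{3}{2} \right)}}{5 e^{3}} - \frac{2 \cos{\left(\frac{3}{2} \right)}}{5 e^{3}}; F(1) = - \frac{4 \sin{\left(1 \right)}}{5 e^{2}} - \frac{2 \cos{\left(1 \right)}}{5 e^{2}}.
Integral = F(3/2) - F(1) = - \frac{4 \sin{\left(\frac{3}{2} \right)}}{5 e^{3}} - \frac{2 \cos{\left(\frac{3}{2} \right)}}{5 e^{3}} + \frac{2 \cos{\left(1 \right)}}{5 e^{2}} + \frac{4 \sin{\left(1 \right)}}{5 e^{2}}.

Antiderivative: F(t) = \frac{\left(- 4 \sin{\left(t \right)} - 2 \cos{\left(t \right)}\right) e^{- 2 t}}{5}; value = - \frac{4 \sin{\left(\frac{3}{2} \right)}}{5 e^{3}} - \frac{2 \cos{\left(\frac{3}{2} \right)}}{5 e^{3}} + \frac{2 \cos{\left(1 \right)}}{5 e^{2}} + \frac{4 \sin{\left(1 \right)}}{5 e^{2}}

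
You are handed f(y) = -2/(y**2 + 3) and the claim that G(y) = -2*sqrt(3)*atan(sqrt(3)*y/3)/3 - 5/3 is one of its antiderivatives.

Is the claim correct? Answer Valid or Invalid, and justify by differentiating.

Valid. The derivative of G reproduces f.

d/dy[G] = -2/(y**2 + 3)
This equals f(y) exactly, so the claim holds.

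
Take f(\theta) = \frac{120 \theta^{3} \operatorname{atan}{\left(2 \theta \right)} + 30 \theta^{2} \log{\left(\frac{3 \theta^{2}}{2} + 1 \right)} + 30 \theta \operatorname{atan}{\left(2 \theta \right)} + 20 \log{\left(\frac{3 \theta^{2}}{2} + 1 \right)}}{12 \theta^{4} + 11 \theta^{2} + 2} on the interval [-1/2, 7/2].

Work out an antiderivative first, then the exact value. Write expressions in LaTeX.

Recognize the product-rule pattern: f = u'v + uv' with u = 5 \operatorname{atan}{\left(2 \theta \right)}, v = \log{\left(\frac{3 \theta^{2}}{2} + 1 \right)}, so integration by parts undoes it.
F(\theta) = 5 \log{\left(\frac{3 \theta^{2}}{2} + 1 \right)} \operatorname{atan}{\left(2 \theta \right)} is an antiderivative of f.
Check: d/d\theta[5 \log{\left(\frac{3 \theta^{2}}{2} + 1 \right)} \operatorname{atan}{\left(2 \theta \right)}] = \frac{120 \theta^{3} \operatorname{atan}{\left(2 \theta \right)} + 30 \theta^{2} \log{\left(\frac{3 \theta^{2}}{2} + 1 \right)} + 30 \theta \operatorname{atan}{\left(2 \theta \right)} + 20 \log{\left(\frac{3 \theta^{2}}{2} + 1 \right)}}{12 \theta^{4} + 11 \theta^{2} + 2} = f(\theta).
F(7/2) = 5 \log{\left(\frac{155}{8} \right)} \operatorname{atan}{\left(7 \right)}; F(-1/2) = - \frac{5 \pi \log{\left(\frac{11}{8} \right)}}{4}.
Integral = F(7/2) - F(-1/2) = \frac{5 \pi \log{\left(\frac{11}{8} \right)}}{4} + 5 \log{\left(\frac{155}{8} \right)} \operatorname{atan}{\left(7 \right)}.

Antiderivative: F(\theta) = 5 \log{\left(\frac{3 \theta^{2}}{2} + 1 \right)} \operatorname{atan}{\left(2 \theta \right)}; value = \frac{5 \pi \log{\left(\frac{11}{8} \right)}}{4} + 5 \log{\left(\frac{155}{8} \right)} \operatorname{atan}{\left(7 \right)}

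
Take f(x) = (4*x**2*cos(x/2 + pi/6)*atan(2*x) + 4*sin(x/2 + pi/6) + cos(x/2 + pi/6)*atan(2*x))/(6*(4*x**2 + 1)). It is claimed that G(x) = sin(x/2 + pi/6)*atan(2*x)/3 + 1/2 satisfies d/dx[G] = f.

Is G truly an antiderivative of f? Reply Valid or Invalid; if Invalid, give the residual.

d/dx[G] = (4*x**2*cos(x/2 + pi/6)*atan(2*x) + 4*sin(x/2 + pi/6) + cos(x/2 + pi/6)*atan(2*x))/(24*x**2 + 6)
This equals f(x) exactly, so the claim holds.

Valid - differentiating G returns exactly f.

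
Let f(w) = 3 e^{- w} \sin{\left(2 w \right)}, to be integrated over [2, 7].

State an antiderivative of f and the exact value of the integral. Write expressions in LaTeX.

Since d/dw undoes antidifferentiation here, F'(w) = f(w) is required of F(w).
F(w) = \frac{3 \left(- \sin{\left(2 w \right)} - 2 \cos{\left(2 w \right)}\right) e^{- w}}{5} is an antiderivative of f.
Check: d/dw[\frac{3 \left(- \sin{\left(2 w \right)} - 2 \cos{\left(2 w \right)}\right) e^{- w}}{5}] = 3 e^{- w} \sin{\left(2 w \right)} = f(w).
F(7) = - \frac{3 \sin{\left(14 \right)}}{5 e^{7}} - \frac{6 \cos{\left(14 \right)}}{5 e^{7}}; F(2) = - \frac{3 \sin{\left(4 \right)}}{5 e^{2}} - \frac{6 \cos{\left(4 \right)}}{5 e^{2}}.
Integral = F(7) - F(2) = \frac{6 \cos{\left(4 \right)}}{5 e^{2}} + \frac{3 \sin{\left(4 \right)}}{5 e^{2}} - \frac{3 \sin{\left(14 \right)}}{5 e^{7}} - \frac{6 \cos{\left(14 \right)}}{5 e^{7}}.

Antiderivative: F(w) = \frac{3 \left(- \sin{\left(2 w \right)} - 2 \cos{\left(2 w \right)}\right) e^{- w}}{5}; value = \frac{6 \cos{\left(4 \right)}}{5 e^{2}} + \frac{3 \sin{\left(4 \right)}}{5 e^{2}} - \frac{3 \sin{\left(14 \right)}}{5 e^{7}} - \frac{6 \cos{\left(14 \right)}}{5 e^{7}}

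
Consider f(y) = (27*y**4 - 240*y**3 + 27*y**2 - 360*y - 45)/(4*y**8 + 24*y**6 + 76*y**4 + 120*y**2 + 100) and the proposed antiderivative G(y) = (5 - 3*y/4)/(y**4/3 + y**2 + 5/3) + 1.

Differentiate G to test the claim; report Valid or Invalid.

Valid - differentiating G returns exactly f.

d/dy[G] = (27*y**4 - 240*y**3 + 27*y**2 - 360*y - 45)/(4*y**8 + 24*y**6 + 76*y**4 + 120*y**2 + 100)
This equals f(y) exactly, so the claim holds.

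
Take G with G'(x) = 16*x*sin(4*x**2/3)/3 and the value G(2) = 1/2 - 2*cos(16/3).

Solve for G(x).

G'(x) matches the chain-rule pattern g'(h)*h' with inner function h(x) = 4*x**2/3; substituting u = h(x) collapses the integral.
A general antiderivative is -2*cos(4*x**2/3) + C.
The condition gives C = 1/2 - 2*cos(16/3) - (-2*cos(16/3)) = 1/2.
So G(x) = 1/2 - 2*cos(4*x**2/3).
Check: d/dx[1/2 - 2*cos(4*x**2/3)] = 16*x*sin(4*x**2/3)/3 = G'(x).

G(x) = 1/2 - 2*cos(4*x**2/3)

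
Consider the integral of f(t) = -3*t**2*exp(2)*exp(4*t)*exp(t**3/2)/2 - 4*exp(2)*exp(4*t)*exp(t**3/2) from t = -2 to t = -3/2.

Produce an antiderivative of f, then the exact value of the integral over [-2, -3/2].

Antiderivative: F(t) = -exp(2)*exp(4*t)*exp(t**3/2); value = -exp(-91/16) + exp(-10)

f matches the chain-rule pattern g'(h)*h' with inner function h(t) = t**3/2 + 4*t + 2; substituting u = h(t) collapses the integral.
F(t) = -exp(2)*exp(4*t)*exp(t**3/2) is an antiderivative of f.
Check: d/dt[-exp(2)*exp(4*t)*exp(t**3/2)] = -3*t**2*exp(2)*exp(4*t)*exp(t**3/2)/2 - 4*exp(2)*exp(4*t)*exp(t**3/2) = f(t).
F(-3/2) = -exp(-91/16); F(-2) = -exp(-10).
Integral = F(-3/2) - F(-2) = -exp(-91/16) + exp(-10).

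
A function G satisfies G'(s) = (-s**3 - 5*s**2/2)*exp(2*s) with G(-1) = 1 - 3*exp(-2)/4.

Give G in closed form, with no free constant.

G(s) = ((-2*s**3 - 2*s**2 + 2*s - 1)*exp(2*s) + 4)/4

Recognize the product-rule pattern: G'(s) = u'v + uv' with u = -s**3/2 - s**2/2 + s/2 - 1/4, v = exp(2*s), so integration by parts undoes it.
A general antiderivative is (-2*s**3 - 2*s**2 + 2*s - 1)*exp(2*s)/4 + C.
The condition gives C = 1 - 3*exp(-2)/4 - (-3*exp(-2)/4) = 1.
So G(s) = ((-2*s**3 - 2*s**2 + 2*s - 1)*exp(2*s) + 4)/4.
Check: d/ds[((-2*s**3 - 2*s**2 + 2*s - 1)*exp(2*s) + 4)/4] = -s**3*exp(2*s) - 5*s**2*exp(2*s)/2, which equals G'(s).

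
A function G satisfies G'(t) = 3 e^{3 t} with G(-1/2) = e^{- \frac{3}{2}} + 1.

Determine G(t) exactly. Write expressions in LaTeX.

G(t) = e^{3 t} + 1

Check a candidate G(t) by differentiating: d/dt[G] must match the given G'(t).
A general antiderivative is e^{3 t} + C.
The condition gives C = e^{- \frac{3}{2}} + 1 - (e^{- \frac{3}{2}}) = 1.
So G(t) = e^{3 t} + 1.
Check: d/dt[e^{3 t} + 1] = 3 e^{3 t} = G'(t).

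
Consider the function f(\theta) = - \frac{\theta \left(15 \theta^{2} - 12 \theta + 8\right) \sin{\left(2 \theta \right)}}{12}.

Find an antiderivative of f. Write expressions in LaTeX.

Recover f(\theta) by differentiating a candidate F(\theta); any mismatch rules it out.
Check: d/d\theta[\frac{60 \theta^{3} \cos{\left(2 \theta \right)} - 90 \theta^{2} \sin{\left(2 \theta \right)} - 48 \theta^{2} \cos{\left(2 \theta \right)} + 48 \theta \sin{\left(2 \theta \right)} - 58 \theta \cos{\left(2 \theta \right)} + 29 \sin{\left(2 \theta \right)} + 24 \cos{\left(2 \theta \right)}}{96}] = - \frac{5 \theta^{3} \sin{\left(2 \theta \right)}}{4} + \theta^{2} \sin{\left(2 \theta \right)} - \frac{2 \theta \sin{\left(2 \theta \right)}}{3}, which equals f(\theta).

An antiderivative is F(\theta) = \frac{60 \theta^{3} \cos{\left(2 \theta \right)} - 90 \theta^{2} \sin{\left(2 \theta \right)} - 48 \theta^{2} \cos{\left(2 \theta \right)} + 48 \theta \sin{\left(2 \theta \right)} - 58 \theta \cos{\left(2 \theta \right)} + 29 \sin{\left(2 \theta \right)} + 24 \cos{\left(2 \theta \right)}}{96}.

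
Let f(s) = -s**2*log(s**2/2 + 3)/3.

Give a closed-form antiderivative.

A candidate is checked by its d/ds: the result must match f(s).
Check: d/ds[-s**3*log(s**2/2 + 3)/9 + 2*s**3/27 - 4*s/3 + 4*sqrt(6)*atan(sqrt(6)*s/6)/3] = -s**2*log(s**2/2 + 3)/3 = f(s).

An antiderivative is F(s) = -s**3*log(s**2/2 + 3)/9 + 2*s**3/27 - 4*s/3 + 4*sqrt(6)*atan(sqrt(6)*s/6)/3.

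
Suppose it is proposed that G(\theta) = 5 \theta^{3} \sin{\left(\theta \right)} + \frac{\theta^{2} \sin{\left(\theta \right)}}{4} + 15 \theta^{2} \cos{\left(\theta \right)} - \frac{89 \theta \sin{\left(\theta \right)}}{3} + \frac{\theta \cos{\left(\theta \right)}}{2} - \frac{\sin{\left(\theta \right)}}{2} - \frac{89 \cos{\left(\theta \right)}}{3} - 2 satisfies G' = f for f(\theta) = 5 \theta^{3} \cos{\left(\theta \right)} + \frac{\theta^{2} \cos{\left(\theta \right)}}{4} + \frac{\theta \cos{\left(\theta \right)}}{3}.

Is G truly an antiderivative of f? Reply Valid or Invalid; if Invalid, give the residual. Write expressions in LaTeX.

Valid. The derivative of G reproduces f.

d/d\theta[G] = 5 \theta^{3} \cos{\left(\theta \right)} + \frac{\theta^{2} \cos{\left(\theta \right)}}{4} + \frac{\theta \cos{\left(\theta \right)}}{3}
This equals f(\theta) exactly, so the claim holds.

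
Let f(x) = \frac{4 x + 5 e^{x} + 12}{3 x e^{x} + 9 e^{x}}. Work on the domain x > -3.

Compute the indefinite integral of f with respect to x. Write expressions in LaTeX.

Whatever form F(x) takes, F'(x) = f(x) is non-negotiable.
Check: d/dx[\frac{5 \log{\left(x + 3 \right)}}{3} - \frac{4 e^{- x}}{3}] = \frac{4 x + 5 e^{x} + 12}{3 x e^{x} + 9 e^{x}} = f(x).

F(x) = \frac{5 \log{\left(x + 3 \right)}}{3} - \frac{4 e^{- x}}{3} + C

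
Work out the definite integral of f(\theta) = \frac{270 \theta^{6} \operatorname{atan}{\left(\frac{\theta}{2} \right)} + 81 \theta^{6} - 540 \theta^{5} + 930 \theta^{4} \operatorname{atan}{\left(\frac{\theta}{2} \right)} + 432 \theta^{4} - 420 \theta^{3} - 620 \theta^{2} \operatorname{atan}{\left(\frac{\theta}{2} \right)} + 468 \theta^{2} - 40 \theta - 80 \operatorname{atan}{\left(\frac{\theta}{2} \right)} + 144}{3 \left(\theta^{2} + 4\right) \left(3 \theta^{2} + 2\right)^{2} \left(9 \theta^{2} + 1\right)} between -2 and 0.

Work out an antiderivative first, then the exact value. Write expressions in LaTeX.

Antiderivative: F(\theta) = \frac{9 \theta^{2} \operatorname{atan}{\left(3 \theta \right)} - 10 \theta \operatorname{atan}{\left(\frac{\theta}{2} \right)} + 6 \operatorname{atan}{\left(3 \theta \right)}}{9 \theta^{2} + 6}; value = \frac{5 \pi}{42} + \operatorname{atan}{\left(6 \right)}

For F(\theta) to be correct the identity F'(\theta) - f(\theta) = 0 must hold.
F(\theta) = \frac{9 \theta^{2} \operatorname{atan}{\left(3 \theta \right)} - 10 \theta \operatorname{atan}{\left(\frac{\theta}{2} \right)} + 6 \operatorname{atan}{\left(3 \theta \right)}}{9 \theta^{2} + 6} is an antiderivative of f.
Check: d/d\theta[\frac{9 \theta^{2} \operatorname{atan}{\left(3 \theta \right)} - 10 \theta \operatorname{atan}{\left(\frac{\theta}{2} \right)} + 6 \operatorname{atan}{\left(3 \theta \right)}}{9 \theta^{2} + 6}] = \frac{270 \theta^{6} \operatorname{atan}{\left(\frac{\theta}{2} \right)} + 81 \theta^{6} - 540 \theta^{5} + 930 \theta^{4} \operatorname{atan}{\left(\frac{\theta}{2} \right)} + 432 \theta^{4} - 420 \theta^{3} - 620 \theta^{2} \operatorname{atan}{\left(\frac{\theta}{2} \right)} + 468 \theta^{2} - 40 \theta - 80 \operatorname{atan}{\left(\frac{\theta}{2} \right)} + 144}{243 \theta^{8} + 1323 \theta^{6} + 1548 \theta^{4} + 588 \theta^{2} + 48}, which equals f(\theta).
F(0) = 0; F(-2) = - \operatorname{atan}{\left(6 \right)} - \frac{5 \pi}{42}.
Integral = F(0) - F(-2) = \frac{5 \pi}{42} + \operatorname{atan}{\left(6 \right)}.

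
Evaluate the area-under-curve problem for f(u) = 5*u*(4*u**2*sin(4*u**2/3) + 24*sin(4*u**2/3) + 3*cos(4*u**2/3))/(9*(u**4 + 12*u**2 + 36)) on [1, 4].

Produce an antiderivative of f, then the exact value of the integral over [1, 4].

Recognize the product-rule pattern: f = v'r + vr' with v = -5/(6*(u**2 + 6)), r = cos(4*u**2/3), so integration by parts undoes it.
F(u) = -5*cos(4*u**2/3)/(6*(u**2 + 6)) is an antiderivative of f.
Check: d/du[-5*cos(4*u**2/3)/(6*(u**2 + 6))] = (20*u**3*sin(4*u**2/3) + 120*u*sin(4*u**2/3) + 15*u*cos(4*u**2/3))/(9*u**4 + 108*u**2 + 324), which equals f(u).
F(4) = -5*cos(64/3)/132; F(1) = -5*cos(4/3)/42.
Integral = F(4) - F(1) = 5*cos(4/3)/42 - 5*cos(64/3)/132.

Antiderivative: F(u) = -5*cos(4*u**2/3)/(6*(u**2 + 6)); value = 5*cos(4/3)/42 - 5*cos(64/3)/132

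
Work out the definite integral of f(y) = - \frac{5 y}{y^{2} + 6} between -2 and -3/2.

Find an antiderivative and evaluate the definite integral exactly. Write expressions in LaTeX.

Antiderivative: F(y) = - \frac{5 \log{\left(y^{2} + 6 \right)}}{2}; value = - \frac{5 \log{\left(\frac{33}{4} \right)}}{2} + \frac{5 \log{\left(10 \right)}}{2}

The substitution u = y^{2} + 6 works: f is exactly (dF/du)*(du/dy) for that inner function.
F(y) = - \frac{5 \log{\left(y^{2} + 6 \right)}}{2} is an antiderivative of f.
Check: d/dy[- \frac{5 \log{\left(y^{2} + 6 \right)}}{2}] = - \frac{5 y}{y^{2} + 6} = f(y).
F(-3/2) = - \frac{5 \log{\left(\frac{33}{4} \right)}}{2}; F(-2) = - \frac{5 \log{\left(10 \right)}}{2}.
Integral = F(-3/2) - F(-2) = - \frac{5 \log{\left(\frac{33}{4} \right)}}{2} + \frac{5 \log{\left(10 \right)}}{2}.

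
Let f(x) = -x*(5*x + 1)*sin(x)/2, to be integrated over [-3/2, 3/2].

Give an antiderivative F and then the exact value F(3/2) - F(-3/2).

Antiderivative: F(x) = (5*x**2*cos(x) - 10*x*sin(x) + x*cos(x) - sin(x) - 10*cos(x))/2; value = -sin(3/2) + 3*cos(3/2)/2

Any candidate F(x) must reproduce f(x) exactly when differentiated.
F(x) = (5*x**2*cos(x) - 10*x*sin(x) + x*cos(x) - sin(x) - 10*cos(x))/2 is an antiderivative of f.
Check: d/dx[(5*x**2*cos(x) - 10*x*sin(x) + x*cos(x) - sin(x) - 10*cos(x))/2] = -5*x**2*sin(x)/2 - x*sin(x)/2, which equals f(x).
F(3/2) = -8*sin(3/2) + 11*cos(3/2)/8; F(-3/2) = -7*sin(3/2) - cos(3/2)/8.
Integral = F(3/2) - F(-3/2) = -sin(3/2) + 3*cos(3/2)/2.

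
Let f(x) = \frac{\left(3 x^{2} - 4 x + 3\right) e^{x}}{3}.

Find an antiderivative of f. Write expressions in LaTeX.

f has the shape u'v + uv' for u = x^{2} - \frac{10 x}{3} + \frac{13}{3} and v = e^{x} — it is the derivative of the product u*v.
Check: d/dx[\frac{\left(3 x^{2} - 10 x + 13\right) e^{x}}{3}] = x^{2} e^{x} - \frac{4 x e^{x}}{3} + e^{x}, which equals f(x).

An antiderivative is F(x) = \frac{\left(3 x^{2} - 10 x + 13\right) e^{x}}{3}.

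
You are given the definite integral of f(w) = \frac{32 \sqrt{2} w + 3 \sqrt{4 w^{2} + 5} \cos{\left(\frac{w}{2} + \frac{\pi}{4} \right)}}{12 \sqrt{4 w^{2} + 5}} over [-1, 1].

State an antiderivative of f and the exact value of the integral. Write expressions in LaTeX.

Differentiate the proposed F(w) back; it has to land on f(w) exactly.
F(w) = \frac{\sqrt{2} \left(8 \sqrt{4 w^{2} + 5} + 3 \sqrt{2} \sin{\left(\frac{w}{2} + \frac{\pi}{4} \right)}\right)}{12} is an antiderivative of f.
Check: d/dw[\frac{\sqrt{2} \left(8 \sqrt{4 w^{2} + 5} + 3 \sqrt{2} \sin{\left(\frac{w}{2} + \frac{\pi}{4} \right)}\right)}{12}] = \frac{32 \sqrt{2} w + 3 \sqrt{4 w^{2} + 5} \cos{\left(\frac{w}{2} + \frac{\pi}{4} \right)}}{12 \sqrt{4 w^{2} + 5}} = f(w).
F(1) = \frac{\sin{\left(\frac{1}{2} + \frac{\pi}{4} \right)}}{2} + 2 \sqrt{2}; F(-1) = \frac{\cos{\left(\frac{1}{2} + \frac{\pi}{4} \right)}}{2} + 2 \sqrt{2}.
Integral = F(1) - F(-1) = - \frac{\cos{\left(\frac{1}{2} + \frac{\pi}{4} \right)}}{2} + \frac{\sin{\left(\frac{1}{2} + \frac{\pi}{4} \right)}}{2}.

Antiderivative: F(w) = \frac{\sqrt{2} \left(8 \sqrt{4 w^{2} + 5} + 3 \sqrt{2} \sin{\left(\frac{w}{2} + \frac{\pi}{4} \right)}\right)}{12}; value = - \frac{\cos{\left(\frac{1}{2} + \frac{\pi}{4} \right)}}{2} + \frac{\sin{\left(\frac{1}{2} + \frac{\pi}{4} \right)}}{2}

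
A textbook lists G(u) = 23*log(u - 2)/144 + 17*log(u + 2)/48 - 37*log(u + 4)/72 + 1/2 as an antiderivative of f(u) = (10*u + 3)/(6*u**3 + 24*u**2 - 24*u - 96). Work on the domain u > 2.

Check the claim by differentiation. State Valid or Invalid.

Valid. The derivative of G reproduces f.

d/du[G] = (10*u + 3)/(6*u**3 + 24*u**2 - 24*u - 96)
This equals f(u) exactly, so the claim holds.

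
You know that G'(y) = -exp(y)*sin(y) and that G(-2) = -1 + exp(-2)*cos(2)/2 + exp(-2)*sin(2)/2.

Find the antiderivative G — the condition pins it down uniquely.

G(y) = -exp(y)*sin(y)/2 + exp(y)*cos(y)/2 - 1

Check a candidate G(y) by differentiating: d/dy[G] must match the given G'(y).
A general antiderivative is -exp(y)*sin(y)/2 + exp(y)*cos(y)/2 + C.
The condition gives C = -1 + exp(-2)*cos(2)/2 + exp(-2)*sin(2)/2 - (exp(-2)*cos(2)/2 + exp(-2)*sin(2)/2) = -1.
So G(y) = -exp(y)*sin(y)/2 + exp(y)*cos(y)/2 - 1.
Check: d/dy[-exp(y)*sin(y)/2 + exp(y)*cos(y)/2 - 1] = -exp(y)*sin(y) = G'(y).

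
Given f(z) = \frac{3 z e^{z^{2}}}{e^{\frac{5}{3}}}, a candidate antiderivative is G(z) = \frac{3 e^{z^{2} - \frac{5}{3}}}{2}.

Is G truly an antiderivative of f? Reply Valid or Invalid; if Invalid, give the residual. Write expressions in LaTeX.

Valid. The derivative of G reproduces f.

d/dz[G] = \frac{3 z e^{z^{2}}}{e^{\frac{5}{3}}}
This equals f(z) exactly, so the claim holds.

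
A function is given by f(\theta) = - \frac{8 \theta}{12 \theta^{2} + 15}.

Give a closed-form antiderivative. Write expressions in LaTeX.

An antiderivative is F(\theta) = - \frac{\log{\left(4 \theta^{2} + 5 \right)}}{3}.

f matches the chain-rule pattern g'(h)*h' with inner function h(\theta) = 4 \theta^{2} + 5; substituting u = h(\theta) collapses the integral.
Check: d/d\theta[- \frac{\log{\left(4 \theta^{2} + 5 \right)}}{3}] = - \frac{8 \theta}{12 \theta^{2} + 15} = f(\theta).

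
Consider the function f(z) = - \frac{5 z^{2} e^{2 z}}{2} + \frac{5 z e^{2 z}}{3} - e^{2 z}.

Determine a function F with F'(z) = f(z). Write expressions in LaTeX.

An antiderivative is F(z) = \frac{\left(- 30 z^{2} + 50 z - 37\right) e^{2 z}}{24}.

Recognize the product-rule pattern: f = u'v + uv' with u = - \frac{5 z^{2}}{4} + \frac{25 z}{12} - \frac{37}{24}, v = e^{2 z}, so integration by parts undoes it.
Check: d/dz[\frac{\left(- 30 z^{2} + 50 z - 37\right) e^{2 z}}{24}] = - \frac{5 z^{2} e^{2 z}}{2} + \frac{5 z e^{2 z}}{3} - e^{2 z} = f(z).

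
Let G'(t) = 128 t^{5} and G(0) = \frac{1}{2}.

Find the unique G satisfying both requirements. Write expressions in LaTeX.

Since d/dt undoes antidifferentiation here, G(t) must give back the stated G'(t).
A general antiderivative is \frac{64 t^{6}}{3} + C.
The condition gives C = \frac{1}{2} - (0) = \frac{1}{2}.
So G(t) = \frac{64 t^{6}}{3} + \frac{1}{2}.
Check: d/dt[\frac{64 t^{6}}{3} + \frac{1}{2}] = 128 t^{5} = G'(t).

G(t) = \frac{64 t^{6}}{3} + \frac{1}{2}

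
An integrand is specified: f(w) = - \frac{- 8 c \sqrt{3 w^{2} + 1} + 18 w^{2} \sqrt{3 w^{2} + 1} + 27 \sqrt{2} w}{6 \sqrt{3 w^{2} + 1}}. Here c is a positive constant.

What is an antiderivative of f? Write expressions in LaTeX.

An antiderivative is F(w) = - \frac{- 8 c w + 6 w^{3} + 9 \sqrt{2} \sqrt{3 w^{2} + 1}}{6}.

Whatever form F(w) takes, F'(w) = f(w) is non-negotiable.
Check: d/dw[- \frac{- 8 c w + 6 w^{3} + 9 \sqrt{2} \sqrt{3 w^{2} + 1}}{6}] = \frac{8 c \sqrt{3 w^{2} + 1} - 18 w^{2} \sqrt{3 w^{2} + 1} - 27 \sqrt{2} w}{6 \sqrt{3 w^{2} + 1}}, which equals f(w).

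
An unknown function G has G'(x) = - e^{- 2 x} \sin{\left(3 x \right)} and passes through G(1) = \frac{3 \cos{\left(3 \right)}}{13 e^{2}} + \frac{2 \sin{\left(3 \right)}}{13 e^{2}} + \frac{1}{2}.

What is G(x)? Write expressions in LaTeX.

G(x) = \frac{\left(13 e^{2 x} + 4 \sin{\left(3 x \right)} + 6 \cos{\left(3 x \right)}\right) e^{- 2 x}}{26}

Since d/dx undoes antidifferentiation here, G(x) must give back the stated G'(x).
A general antiderivative is \frac{2 e^{- 2 x} \sin{\left(3 x \right)}}{13} + \frac{3 e^{- 2 x} \cos{\left(3 x \right)}}{13} + C.
The condition gives C = \frac{3 \cos{\left(3 \right)}}{13 e^{2}} + \frac{2 \sin{\left(3 \right)}}{13 e^{2}} + \frac{1}{2} - (\frac{3 \cos{\left(3 \right)}}{13 e^{2}} + \frac{2 \sin{\left(3 \right)}}{13 e^{2}}) = \frac{1}{2}.
So G(x) = \frac{\left(13 e^{2 x} + 4 \sin{\left(3 x \right)} + 6 \cos{\left(3 x \right)}\right) e^{- 2 x}}{26}.
Check: d/dx[\frac{\left(13 e^{2 x} + 4 \sin{\left(3 x \right)} + 6 \cos{\left(3 x \right)}\right) e^{- 2 x}}{26}] = - e^{- 2 x} \sin{\left(3 x \right)} = G'(x).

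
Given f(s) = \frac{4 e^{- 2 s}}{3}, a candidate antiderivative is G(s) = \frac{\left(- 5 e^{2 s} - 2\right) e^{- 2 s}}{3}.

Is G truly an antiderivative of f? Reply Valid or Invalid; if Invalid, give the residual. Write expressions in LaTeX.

d/ds[G] = \frac{4 e^{- 2 s}}{3}
This equals f(s) exactly, so the claim holds.

Valid. The derivative of G reproduces f.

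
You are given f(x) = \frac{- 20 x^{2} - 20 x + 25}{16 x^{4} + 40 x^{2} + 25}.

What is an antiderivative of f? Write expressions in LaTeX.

f has the shape u'v + uv' for u = \frac{1}{4 x^{2} + 5} and v = 5 x + \frac{5}{2} — it is the derivative of the product u*v.
Check: d/dx[\frac{10 x + 5}{8 x^{2} + 10}] = \frac{- 20 x^{2} - 20 x + 25}{16 x^{4} + 40 x^{2} + 25} = f(x).

An antiderivative is F(x) = \frac{10 x + 5}{8 x^{2} + 10}.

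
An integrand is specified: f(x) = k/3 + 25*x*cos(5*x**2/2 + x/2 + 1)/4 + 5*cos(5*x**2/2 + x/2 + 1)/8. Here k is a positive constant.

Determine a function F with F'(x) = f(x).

The integrand splits into summands that can be handled one at a time.
Check: d/dx[k*x/3 + 5*sin(5*x**2/2 + x/2 + 1)/4] = k/3 + 25*x*cos(5*x**2/2 + x/2 + 1)/4 + 5*cos(5*x**2/2 + x/2 + 1)/8 = f(x).

An antiderivative is F(x) = k*x/3 + 5*sin(5*x**2/2 + x/2 + 1)/4.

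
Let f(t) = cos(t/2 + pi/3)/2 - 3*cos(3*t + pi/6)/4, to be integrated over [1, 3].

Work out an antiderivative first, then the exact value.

Antiderivative: F(t) = sin(t/2 + pi/3) - sin(3*t + pi/6)/4; value = -sin(1/2 + pi/3) + sin(pi/6 + 3)/4 - sin(pi/6 + 9)/4 + sin(pi/3 + 3/2)

Integrate term by term and add the pieces.
F(t) = sin(t/2 + pi/3) - sin(3*t + pi/6)/4 is an antiderivative of f.
Check: d/dt[sin(t/2 + pi/3) - sin(3*t + pi/6)/4] = cos(t/2 + pi/3)/2 - 3*cos(3*t + pi/6)/4 = f(t).
F(3) = -sin(pi/6 + 9)/4 + sin(pi/3 + 3/2); F(1) = -sin(pi/6 + 3)/4 + sin(1/2 + pi/3).
Integral = F(3) - F(1) = -sin(1/2 + pi/3) + sin(pi/6 + 3)/4 - sin(pi/6 + 9)/4 + sin(pi/3 + 3/2).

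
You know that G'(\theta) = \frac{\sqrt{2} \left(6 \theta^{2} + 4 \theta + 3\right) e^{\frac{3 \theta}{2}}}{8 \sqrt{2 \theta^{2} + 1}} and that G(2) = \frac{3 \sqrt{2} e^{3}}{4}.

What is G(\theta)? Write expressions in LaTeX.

G(\theta) = \frac{\sqrt{2} \sqrt{2 \theta^{2} + 1} e^{\frac{3 \theta}{2}}}{4}

Recognize the product-rule pattern: G'(\theta) = u'v + uv' with u = \frac{\sqrt{4 \theta^{2} + 2}}{4}, v = e^{\frac{3 \theta}{2}}, so integration by parts undoes it.
A general antiderivative is \frac{\sqrt{4 \theta^{2} + 2} e^{\frac{3 \theta}{2}}}{4} + C.
The condition gives C = \frac{3 \sqrt{2} e^{3}}{4} - (\frac{3 \sqrt{2} e^{3}}{4}) = 0.
So G(\theta) = \frac{\sqrt{2} \sqrt{2 \theta^{2} + 1} e^{\frac{3 \theta}{2}}}{4}.
Check: d/d\theta[\frac{\sqrt{2} \sqrt{2 \theta^{2} + 1} e^{\frac{3 \theta}{2}}}{4}] = \frac{6 \sqrt{2} \theta^{2} e^{\frac{3 \theta}{2}} + 4 \sqrt{2} \theta e^{\frac{3 \theta}{2}} + 3 \sqrt{2} e^{\frac{3 \theta}{2}}}{8 \sqrt{2 \theta^{2} + 1}}, which equals G'(\theta).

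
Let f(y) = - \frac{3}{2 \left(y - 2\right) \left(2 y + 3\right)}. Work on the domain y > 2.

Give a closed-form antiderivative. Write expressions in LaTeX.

The denominator factors as 2 \left(y - 2\right) \left(2 y + 3\right); partial fractions split f into directly integrable pieces: \frac{3}{7 \left(2 y + 3\right)} - \frac{3}{14 \left(y - 2\right)}.
Check: d/dy[- \frac{3 \log{\left(y - 2 \right)}}{14} + \frac{3 \log{\left(y + \frac{3}{2} \right)}}{14}] = - \frac{3}{4 y^{2} - 2 y - 12}, which equals f(y).

An antiderivative is F(y) = - \frac{3 \log{\left(y - 2 \right)}}{14} + \frac{3 \log{\left(y + \frac{3}{2} \right)}}{14}.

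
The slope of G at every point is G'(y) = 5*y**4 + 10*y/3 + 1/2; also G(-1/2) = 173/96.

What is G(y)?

G(y) = y**5 + 5*y**2/3 + y/2 + 5/3

Integrate term by term and add the pieces.
A general antiderivative is y**5 + 5*y**2/3 + y/2 + 2/3 + C.
The condition gives C = 173/96 - (77/96) = 1.
So G(y) = y**5 + 5*y**2/3 + y/2 + 5/3.
Check: d/dy[y**5 + 5*y**2/3 + y/2 + 5/3] = 5*y**4 + 10*y/3 + 1/2 = G'(y).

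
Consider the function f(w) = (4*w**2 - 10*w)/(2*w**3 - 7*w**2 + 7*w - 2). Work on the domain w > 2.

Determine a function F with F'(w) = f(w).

The denominator factors as (w - 2)*(w - 1)*(2*w - 1); partial fractions split f into directly integrable pieces: -16/(3*(2*w - 1)) + 6/(w - 1) - 4/(3*(w - 2)).
Check: d/dw[-4*log(w - 2)/3 + 6*log(w - 1) - 8*log(w - 1/2)/3] = (4*w**2 - 10*w)/(2*w**3 - 7*w**2 + 7*w - 2) = f(w).

An antiderivative is F(w) = -4*log(w - 2)/3 + 6*log(w - 1) - 8*log(w - 1/2)/3.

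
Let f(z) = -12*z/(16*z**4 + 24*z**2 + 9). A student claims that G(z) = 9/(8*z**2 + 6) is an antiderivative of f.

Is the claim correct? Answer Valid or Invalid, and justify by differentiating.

Invalid: d/dz[G] - f = -24*z/(16*z**4 + 24*z**2 + 9), which is not 0.

d/dz[G] = -36*z/(16*z**4 + 24*z**2 + 9)
d/dz[G] - f(z) = -24*z/(16*z**4 + 24*z**2 + 9) != 0.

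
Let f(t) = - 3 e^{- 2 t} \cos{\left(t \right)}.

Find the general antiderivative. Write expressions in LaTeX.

F(t) = \frac{3 \left(- \sin{\left(t \right)} + 2 \cos{\left(t \right)}\right) e^{- 2 t}}{5} + C

Differentiate the proposed F(t) back; it has to land on f(t) exactly.
Check: d/dt[\frac{3 \left(- \sin{\left(t \right)} + 2 \cos{\left(t \right)}\right) e^{- 2 t}}{5}] = - 3 e^{- 2 t} \cos{\left(t \right)} = f(t).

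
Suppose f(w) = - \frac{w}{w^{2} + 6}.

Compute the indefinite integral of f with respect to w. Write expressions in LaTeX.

f matches the chain-rule pattern g'(h)*h' with inner function h(w) = w^{2} + 6; substituting u = h(w) collapses the integral.
Check: d/dw[- \frac{\log{\left(w^{2} + 6 \right)}}{2}] = - \frac{w}{w^{2} + 6} = f(w).

F(w) = - \frac{\log{\left(w^{2} + 6 \right)}}{2} + C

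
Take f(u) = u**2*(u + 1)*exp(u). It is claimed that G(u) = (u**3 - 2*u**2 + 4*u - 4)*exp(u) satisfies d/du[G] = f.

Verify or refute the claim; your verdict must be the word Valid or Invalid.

d/du[G] = u**3*exp(u) + u**2*exp(u)
This equals f(u) exactly, so the claim holds.

Valid - differentiating G returns exactly f.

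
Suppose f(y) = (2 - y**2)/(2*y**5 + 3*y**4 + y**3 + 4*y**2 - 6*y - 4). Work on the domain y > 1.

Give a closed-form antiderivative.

Factor the denominator ((y - 1)*(y + 2)*(2*y + 1)*(y**2 + 2)) and decompose: f = 2*(7*y - 8)/(81*(y**2 + 2)) - 28/(81*(2*y + 1)) - 1/(27*(y + 2)) + 1/(27*(y - 1)); each piece integrates to a log, atan, or power term.
Check: d/dy[log(y - 1)/27 - 14*log(y + 1/2)/81 - log(y + 2)/27 + 7*log(y**2 + 2)/81 - 8*sqrt(2)*atan(sqrt(2)*y/2)/81] = (2 - y**2)/(2*y**5 + 3*y**4 + y**3 + 4*y**2 - 6*y - 4) = f(y).

An antiderivative is F(y) = log(y - 1)/27 - 14*log(y + 1/2)/81 - log(y + 2)/27 + 7*log(y**2 + 2)/81 - 8*sqrt(2)*atan(sqrt(2)*y/2)/81.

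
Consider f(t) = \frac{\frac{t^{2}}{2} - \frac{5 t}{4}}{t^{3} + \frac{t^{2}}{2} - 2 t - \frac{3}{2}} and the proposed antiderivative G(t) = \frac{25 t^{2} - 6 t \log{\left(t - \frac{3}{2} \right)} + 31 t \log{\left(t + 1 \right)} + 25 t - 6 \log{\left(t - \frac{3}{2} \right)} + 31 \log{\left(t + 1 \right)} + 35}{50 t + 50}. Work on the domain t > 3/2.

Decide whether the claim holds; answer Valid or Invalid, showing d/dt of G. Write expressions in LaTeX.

d/dt[G] = \frac{2 t^{3} + 3 t^{2} - 9 t - 3}{4 t^{3} + 2 t^{2} - 8 t - 6}
d/dt[G] - f(t) = \frac{1}{2} != 0.

Invalid: d/dt[G] - f = \frac{1}{2}, which is not 0.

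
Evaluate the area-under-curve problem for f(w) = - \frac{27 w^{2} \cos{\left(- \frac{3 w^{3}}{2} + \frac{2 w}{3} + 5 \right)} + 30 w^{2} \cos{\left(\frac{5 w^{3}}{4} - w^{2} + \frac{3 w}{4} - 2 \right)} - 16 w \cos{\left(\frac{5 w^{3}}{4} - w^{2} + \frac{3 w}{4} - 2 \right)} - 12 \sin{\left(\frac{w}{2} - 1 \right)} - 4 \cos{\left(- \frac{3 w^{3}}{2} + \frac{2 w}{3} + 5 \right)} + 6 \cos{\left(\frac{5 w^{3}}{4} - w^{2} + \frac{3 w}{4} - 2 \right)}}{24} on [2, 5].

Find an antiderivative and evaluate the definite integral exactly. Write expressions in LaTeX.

An antiderivative F(w) passes only if d/dw[F] lands on f(w) exactly.
F(w) = - \frac{- 3 \sin{\left(- \frac{3 w^{3}}{2} + \frac{2 w}{3} + 5 \right)} + 4 \sin{\left(\frac{5 w^{3}}{4} - w^{2} + \frac{3 w}{4} - 2 \right)} + 12 \cos{\left(\frac{w}{2} - 1 \right)}}{12} is an antiderivative of f.
Check: d/dw[- \frac{- 3 \sin{\left(- \frac{3 w^{3}}{2} + \frac{2 w}{3} + 5 \right)} + 4 \sin{\left(\frac{5 w^{3}}{4} - w^{2} + \frac{3 w}{4} - 2 \right)} + 12 \cos{\left(\frac{w}{2} - 1 \right)}}{12}] = - \frac{9 w^{2} \cos{\left(- \frac{3 w^{3}}{2} + \frac{2 w}{3} + 5 \right)}}{8} - \frac{5 w^{2} \cos{\left(\frac{5 w^{3}}{4} - w^{2} + \frac{3 w}{4} - 2 \right)}}{4} + \frac{2 w \cos{\left(\frac{5 w^{3}}{4} - w^{2} + \frac{3 w}{4} - 2 \right)}}{3} + \frac{\sin{\left(\frac{w}{2} - 1 \right)}}{2} + \frac{\cos{\left(- \frac{3 w^{3}}{2} + \frac{2 w}{3} + 5 \right)}}{6} - \frac{\cos{\left(\frac{5 w^{3}}{4} - w^{2} + \frac{3 w}{4} - 2 \right)}}{4}, which equals f(w).
F(5) = - \frac{\sin{\left(133 \right)}}{3} - \cos{\left(\frac{3}{2} \right)} - \frac{\sin{\left(\frac{1075}{6} \right)}}{4}; F(2) = -1 - \frac{\sin{\left(\frac{17}{3} \right)}}{4} - \frac{\sin{\left(\frac{11}{2} \right)}}{3}.
Integral = F(5) - F(2) = - \frac{\sin{\left(133 \right)}}{3} + \frac{\sin{\left(\frac{11}{2} \right)}}{3} + \frac{\sin{\left(\frac{17}{3} \right)}}{4} - \cos{\left(\frac{3}{2} \right)} - \frac{\sin{\left(\frac{1075}{6} \right)}}{4} + 1.

Antiderivative: F(w) = - \frac{- 3 \sin{\left(- \frac{3 w^{3}}{2} + \frac{2 w}{3} + 5 \right)} + 4 \sin{\left(\frac{5 w^{3}}{4} - w^{2} + \frac{3 w}{4} - 2 \right)} + 12 \cos{\left(\frac{w}{2} - 1 \right)}}{12}; value = - \frac{\sin{\left(133 \right)}}{3} + \frac{\sin{\left(\frac{11}{2} \right)}}{3} + \frac{\sin{\left(\frac{17}{3} \right)}}{4} - \cos{\left(\frac{3}{2} \right)} - \frac{\sin{\left(\frac{1075}{6} \right)}}{4} + 1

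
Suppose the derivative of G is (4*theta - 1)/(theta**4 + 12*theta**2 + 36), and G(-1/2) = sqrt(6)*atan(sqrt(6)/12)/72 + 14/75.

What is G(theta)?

G(theta) = -theta/(12*theta**2 + 72) - sqrt(6)*atan(sqrt(6)*theta/6)/72 + 1/2 - 24/(12*theta**2 + 72)

For G(theta) to be correct, d/dtheta[G] must agree with the stated G'(theta) identically.
A general antiderivative is (-theta - 24)/(12*theta**2 + 72) - sqrt(6)*atan(sqrt(6)*theta/6)/72 + C.
The condition gives C = sqrt(6)*atan(sqrt(6)/12)/72 + 14/75 - (-47/150 + sqrt(6)*atan(sqrt(6)/12)/72) = 1/2.
So G(theta) = -theta/(12*theta**2 + 72) - sqrt(6)*atan(sqrt(6)*theta/6)/72 + 1/2 - 24/(12*theta**2 + 72).
Check: d/dtheta[-theta/(12*theta**2 + 72) - sqrt(6)*atan(sqrt(6)*theta/6)/72 + 1/2 - 24/(12*theta**2 + 72)] = (4*theta - 1)/(theta**4 + 12*theta**2 + 36) = G'(theta).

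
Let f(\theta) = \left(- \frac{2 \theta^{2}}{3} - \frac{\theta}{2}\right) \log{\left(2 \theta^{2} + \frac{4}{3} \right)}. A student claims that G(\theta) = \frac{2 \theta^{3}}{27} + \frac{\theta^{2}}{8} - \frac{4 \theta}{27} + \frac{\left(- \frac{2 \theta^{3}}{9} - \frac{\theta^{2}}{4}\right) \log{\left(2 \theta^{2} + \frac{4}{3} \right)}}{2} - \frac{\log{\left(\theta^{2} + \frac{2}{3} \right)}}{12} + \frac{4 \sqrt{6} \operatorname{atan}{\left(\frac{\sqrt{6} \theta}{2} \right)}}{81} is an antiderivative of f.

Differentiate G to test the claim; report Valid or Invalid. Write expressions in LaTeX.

Invalid: d/d\theta[G] - f = \frac{\theta^{2} \log{\left(\theta^{2} + \frac{2}{3} \right)}}{3} + \frac{\theta^{2} \log{\left(2 \right)}}{3} + \frac{\theta \log{\left(\theta^{2} + \frac{2}{3} \right)}}{4} + \frac{\theta \log{\left(2 \right)}}{4}, which is not 0.

d/d\theta[G] = - \frac{\theta^{2} \log{\left(\theta^{2} + \frac{2}{3} \right)}}{3} - \frac{\theta^{2} \log{\left(2 \right)}}{3} - \frac{\theta \log{\left(\theta^{2} + \frac{2}{3} \right)}}{4} - \frac{\theta \log{\left(2 \right)}}{4}
d/d\theta[G] - f(\theta) = \frac{\theta^{2} \log{\left(\theta^{2} + \frac{2}{3} \right)}}{3} + \frac{\theta^{2} \log{\left(2 \right)}}{3} + \frac{\theta \log{\left(\theta^{2} + \frac{2}{3} \right)}}{4} + \frac{\theta \log{\left(2 \right)}}{4} != 0.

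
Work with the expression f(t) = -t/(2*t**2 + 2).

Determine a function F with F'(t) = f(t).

f matches the chain-rule pattern g'(h)*h' with inner function h(t) = t**2 + 1; substituting u = h(t) collapses the integral.
Check: d/dt[-log(t**2 + 1)/4] = -t/(2*t**2 + 2) = f(t).

An antiderivative is F(t) = -log(t**2 + 1)/4.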